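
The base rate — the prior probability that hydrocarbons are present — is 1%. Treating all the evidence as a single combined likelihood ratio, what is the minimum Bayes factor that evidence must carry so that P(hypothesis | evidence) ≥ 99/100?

9801

Prior odds = 0.01/0.99 = 1/99.
Target odds = 0.99/0.01 = 99.
Required Bayes factor = 99 ÷ (1/99) = 9801.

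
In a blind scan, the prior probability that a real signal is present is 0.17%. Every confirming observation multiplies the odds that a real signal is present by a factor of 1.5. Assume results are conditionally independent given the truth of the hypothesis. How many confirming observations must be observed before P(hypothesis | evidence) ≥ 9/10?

22

Prior odds: 0.0017 ÷ 0.9983 = 17/9983.
Likelihood ratio per confirming observation = 1.5.
Target posterior odds = 0.9/0.1 = 9.
Need (17/9983) × 1.5ⁿ ≥ 9, i.e. 1.5ⁿ ≥ 89847/17.
1.5²¹ ≈4987.89 falls short of 89847/17 but 1.5²² ≈7481.83 reaches it, so n = 22.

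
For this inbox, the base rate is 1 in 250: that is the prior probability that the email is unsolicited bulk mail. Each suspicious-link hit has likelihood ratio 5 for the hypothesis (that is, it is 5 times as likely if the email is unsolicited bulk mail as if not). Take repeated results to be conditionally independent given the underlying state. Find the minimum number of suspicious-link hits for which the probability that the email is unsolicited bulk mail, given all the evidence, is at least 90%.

5

Prior odds = 0.004/0.996 = 1/249.
Likelihood ratio per suspicious-link hit = 5.
Target odds: 0.9 ÷ 0.1 = 9.
Require 5ⁿ ≥ 9 ÷ (1/249) = 2241.
5⁴ = 625 falls short of 2241 but 5⁵ = 3125 reaches it, so n = 5.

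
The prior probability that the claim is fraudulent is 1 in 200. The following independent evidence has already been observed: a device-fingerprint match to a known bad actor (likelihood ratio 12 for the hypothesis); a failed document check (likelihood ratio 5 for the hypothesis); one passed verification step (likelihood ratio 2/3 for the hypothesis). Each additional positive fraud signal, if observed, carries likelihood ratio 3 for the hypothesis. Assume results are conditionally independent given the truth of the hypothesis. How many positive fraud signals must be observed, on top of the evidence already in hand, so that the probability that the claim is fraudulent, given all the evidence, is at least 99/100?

Prior odds = 0.005/0.995 = 1/199.
Combined Bayes factor of the evidence already in hand = 12 × 5 × (2/3) = 40.
Odds after that evidence = (1/199) × 40 = 40/199.
Target odds = 0.99/0.01 = 99.
Need 3ⁿ ≥ 99 ÷ (40/199) = 492.525.
3⁵ = 243 falls short of 492.525 but 3⁶ = 729 reaches it, so n = 6.

6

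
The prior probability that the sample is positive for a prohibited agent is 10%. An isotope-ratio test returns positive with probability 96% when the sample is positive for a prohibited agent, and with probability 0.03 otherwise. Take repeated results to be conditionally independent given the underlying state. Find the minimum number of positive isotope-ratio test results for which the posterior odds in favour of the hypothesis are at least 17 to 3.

2

Prior odds: 0.1 ÷ 0.9 = 1/9.
Likelihood ratio of a positive result = 0.96/0.03 = 32.
Target odds = 17/3.
Need (1/9) × 32ⁿ ≥ 17/3, i.e. 32ⁿ ≥ 51.
32¹ = 32 falls short of 51 but 32² = 1024 reaches it, so n = 2.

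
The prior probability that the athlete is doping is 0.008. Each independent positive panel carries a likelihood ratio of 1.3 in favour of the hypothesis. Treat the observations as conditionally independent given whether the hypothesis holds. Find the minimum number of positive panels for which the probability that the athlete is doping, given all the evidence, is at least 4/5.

Prior odds: 0.008 ÷ 0.992 = 1/124.
Likelihood ratio per positive panel = 1.3.
Target posterior odds = 0.8/0.2 = 4.
Require 1.3ⁿ ≥ 4 ÷ (1/124) = 496.
1.3²³ ≈417.539 falls short of 496 but 1.3²⁴ ≈542.801 reaches it, so n = 24.

24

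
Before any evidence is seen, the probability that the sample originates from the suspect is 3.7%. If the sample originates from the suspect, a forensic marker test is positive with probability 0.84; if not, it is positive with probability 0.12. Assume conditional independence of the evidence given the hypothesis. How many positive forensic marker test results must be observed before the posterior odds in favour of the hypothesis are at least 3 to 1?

Prior odds: 0.037 ÷ 0.963 = 37/963.
Likelihood ratio of a positive = 0.84/0.12 = 7.
Target odds = 3.
Require 7ⁿ ≥ 3 ÷ (37/963) = 2889/37.
7² = 49 falls short of 2889/37 but 7³ = 343 reaches it, so n = 3.

3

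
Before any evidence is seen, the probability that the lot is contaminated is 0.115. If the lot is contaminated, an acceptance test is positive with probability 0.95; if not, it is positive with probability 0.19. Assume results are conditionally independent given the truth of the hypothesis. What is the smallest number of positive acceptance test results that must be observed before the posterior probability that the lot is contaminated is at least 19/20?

4

Prior odds = 0.115/0.885 = 23/177.
Likelihood ratio of a positive = 0.95/0.19 = 5.
Target odds: 0.95 ÷ 0.05 = 19.
Need (23/177) × 5ⁿ ≥ 19, i.e. 5ⁿ ≥ 3363/23.
5³ = 125 falls short of 3363/23 but 5⁴ = 625 reaches it, so n = 4.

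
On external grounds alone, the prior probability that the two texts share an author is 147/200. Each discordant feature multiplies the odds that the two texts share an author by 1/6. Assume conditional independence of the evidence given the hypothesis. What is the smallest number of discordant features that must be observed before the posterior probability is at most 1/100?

Prior odds: 0.735 ÷ 0.265 = 147/53.
Likelihood ratio per discordant feature = 1/6.
Target posterior odds = 0.01/0.99 = 1/99.
Require (1/6)ⁿ ≤ 1/99 ÷ (147/53) = 53/14553.
(1/6)³ = 1/216 is still above 53/14553 but (1/6)⁴ = 1/1296 is at or below it, so n = 4.

4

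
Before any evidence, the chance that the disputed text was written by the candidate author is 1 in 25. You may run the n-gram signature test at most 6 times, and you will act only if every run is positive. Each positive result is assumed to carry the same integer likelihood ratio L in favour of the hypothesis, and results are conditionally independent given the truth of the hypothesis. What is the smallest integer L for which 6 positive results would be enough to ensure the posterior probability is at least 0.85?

Prior odds = 0.04/0.96 = 1/24.
Target odds = 0.85/0.15 = 17/3.
Need L⁶ ≥ 17/3 ÷ (1/24) = 136.
2⁶ = 64 < 136 ≤ 729 = 3⁶, so L = 3.

3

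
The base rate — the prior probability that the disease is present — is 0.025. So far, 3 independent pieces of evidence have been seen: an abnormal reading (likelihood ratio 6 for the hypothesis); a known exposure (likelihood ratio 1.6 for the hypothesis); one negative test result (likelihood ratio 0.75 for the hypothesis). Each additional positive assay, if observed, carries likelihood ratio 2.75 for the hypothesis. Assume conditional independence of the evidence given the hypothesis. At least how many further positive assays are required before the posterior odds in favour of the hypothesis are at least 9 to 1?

Prior odds = 0.025/0.975 = 1/39.
Combined Bayes factor of the evidence already in hand = 6 × 1.6 × 0.75 = 7.2.
Odds after that evidence = (1/39) × 7.2 = 12/65.
Target odds = 9.
Need 2.75ⁿ ≥ 9 ÷ (12/65) = 48.75.
2.75³ = 20.796875 falls short of 48.75 but 2.75⁴ = 57.19140625 reaches it, so n = 4.

4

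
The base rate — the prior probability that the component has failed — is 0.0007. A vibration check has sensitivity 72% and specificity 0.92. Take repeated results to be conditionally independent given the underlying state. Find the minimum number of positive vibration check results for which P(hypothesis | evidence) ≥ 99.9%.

Prior odds = 0.0007/0.9993 = 7/9993.
False-positive rate = 1 − 0.92 = 0.08; likelihood ratio of a positive = 0.72/0.08 = 9.
Target odds: 0.999 ÷ 0.001 = 999.
Require 9ⁿ ≥ 999 ÷ (7/9993) = 9983007/7.
9⁶ = 531441 falls short of 9983007/7 but 9⁷ = 4782969 reaches it, so n = 7.

7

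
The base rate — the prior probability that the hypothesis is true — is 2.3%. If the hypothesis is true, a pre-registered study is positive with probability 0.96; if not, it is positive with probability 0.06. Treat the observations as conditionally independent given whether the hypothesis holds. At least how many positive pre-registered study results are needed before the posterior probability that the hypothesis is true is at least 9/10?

3

Prior odds: 0.023 ÷ 0.977 = 23/977.
Likelihood ratio of a positive = 0.96/0.06 = 16.
Target odds: 0.9 ÷ 0.1 = 9.
Require 16ⁿ ≥ 9 ÷ (23/977) = 8793/23.
16² = 256 falls short of 8793/23 but 16³ = 4096 reaches it, so n = 3.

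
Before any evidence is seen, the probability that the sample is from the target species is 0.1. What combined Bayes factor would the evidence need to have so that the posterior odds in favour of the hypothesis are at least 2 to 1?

18

Prior odds = 0.1/0.9 = 1/9.
Target odds = 2.
Required Bayes factor = 2 ÷ (1/9) = 18.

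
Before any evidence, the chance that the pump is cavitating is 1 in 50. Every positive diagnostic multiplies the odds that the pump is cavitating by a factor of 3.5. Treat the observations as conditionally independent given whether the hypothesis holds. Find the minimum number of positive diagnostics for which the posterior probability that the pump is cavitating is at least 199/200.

8

Prior odds: 0.02 ÷ 0.98 = 1/49.
Likelihood ratio per positive diagnostic = 3.5.
Target posterior odds = 0.995/0.005 = 199.
Need (1/49) × 3.5ⁿ ≥ 199, i.e. 3.5ⁿ ≥ 9751.
3.5⁷ = 823543/128 falls short of 9751 but 3.5⁸ = 5764801/256 reaches it, so n = 8.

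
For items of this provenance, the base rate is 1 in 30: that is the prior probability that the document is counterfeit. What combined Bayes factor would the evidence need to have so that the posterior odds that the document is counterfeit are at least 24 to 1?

Prior odds = (1/30)/(29/30) = 1/29.
Target odds = 24.
Required Bayes factor = 24 ÷ (1/29) = 696.

696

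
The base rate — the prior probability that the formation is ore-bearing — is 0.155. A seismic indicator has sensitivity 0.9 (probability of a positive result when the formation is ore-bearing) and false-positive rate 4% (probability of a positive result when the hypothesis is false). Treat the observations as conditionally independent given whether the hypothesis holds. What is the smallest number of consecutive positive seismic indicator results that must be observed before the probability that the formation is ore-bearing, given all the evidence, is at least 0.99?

Prior odds: 0.155 ÷ 0.845 = 31/169.
Likelihood ratio of a positive result = 0.9/0.04 = 22.5.
Target posterior odds = 0.99/0.01 = 99.
Need (31/169) × 22.5ⁿ ≥ 99, i.e. 22.5ⁿ ≥ 16731/31.
22.5² = 506.25 falls short of 16731/31 but 22.5³ = 11390.625 reaches it, so n = 3.

3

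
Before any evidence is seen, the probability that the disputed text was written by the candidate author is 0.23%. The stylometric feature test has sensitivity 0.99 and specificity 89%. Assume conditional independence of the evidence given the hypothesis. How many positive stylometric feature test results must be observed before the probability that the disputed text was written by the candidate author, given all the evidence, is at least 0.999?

6

Prior odds: 0.0023 ÷ 0.9977 = 23/9977.
False-positive rate = 1 − 0.89 = 0.11; likelihood ratio of a positive = 0.99/0.11 = 9.
Target posterior odds = 0.999/0.001 = 999.
Need (23/9977) × 9ⁿ ≥ 999, i.e. 9ⁿ ≥ 9967023/23.
9⁵ = 59049 falls short of 9967023/23 but 9⁶ = 531441 reaches it, so n = 6.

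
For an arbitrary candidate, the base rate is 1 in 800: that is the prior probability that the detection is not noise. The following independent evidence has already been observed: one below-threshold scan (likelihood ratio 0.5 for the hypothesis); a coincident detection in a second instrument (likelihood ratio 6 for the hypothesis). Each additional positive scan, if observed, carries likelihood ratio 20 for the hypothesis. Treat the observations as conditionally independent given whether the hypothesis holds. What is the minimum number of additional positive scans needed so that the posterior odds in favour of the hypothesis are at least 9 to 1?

3

Prior odds = 0.00125/0.99875 = 1/799.
Combined Bayes factor of the evidence already in hand = 0.5 × 6 = 3.
Odds after that evidence = (1/799) × 3 = 3/799.
Target odds = 9.
Need 20ⁿ ≥ 9 ÷ (3/799) = 2397.
20² = 400 falls short of 2397 but 20³ = 8000 reaches it, so n = 3.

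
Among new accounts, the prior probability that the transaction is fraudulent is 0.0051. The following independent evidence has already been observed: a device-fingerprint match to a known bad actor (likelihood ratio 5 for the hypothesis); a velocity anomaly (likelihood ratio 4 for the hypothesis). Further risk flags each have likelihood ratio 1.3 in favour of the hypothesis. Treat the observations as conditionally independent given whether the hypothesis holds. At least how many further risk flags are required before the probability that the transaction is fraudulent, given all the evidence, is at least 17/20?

16

Prior odds = 0.0051/0.9949 = 51/9949.
Combined Bayes factor of the evidence already in hand = 5 × 4 = 20.
Odds after that evidence = (51/9949) × 20 = 1020/9949.
Target odds = 0.85/0.15 = 17/3.
Need 1.3ⁿ ≥ 17/3 ÷ (1020/9949) = 9949/180.
1.3¹⁵ ≈51.1859 falls short of 9949/180 but 1.3¹⁶ ≈66.5417 reaches it, so n = 16.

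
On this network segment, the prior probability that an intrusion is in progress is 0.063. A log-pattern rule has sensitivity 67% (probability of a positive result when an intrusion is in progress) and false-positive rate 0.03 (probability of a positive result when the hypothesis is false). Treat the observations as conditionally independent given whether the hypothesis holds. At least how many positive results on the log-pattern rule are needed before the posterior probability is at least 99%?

Prior odds: 0.063 ÷ 0.937 = 63/937.
Likelihood ratio of a positive result = 0.67/0.03 = 67/3.
Target odds: 0.99 ÷ 0.01 = 99.
Need (63/937) × (67/3)ⁿ ≥ 99, i.e. (67/3)ⁿ ≥ 10307/7.
(67/3)² = 4489/9 falls short of 10307/7 but (67/3)³ = 300763/27 reaches it, so n = 3.

3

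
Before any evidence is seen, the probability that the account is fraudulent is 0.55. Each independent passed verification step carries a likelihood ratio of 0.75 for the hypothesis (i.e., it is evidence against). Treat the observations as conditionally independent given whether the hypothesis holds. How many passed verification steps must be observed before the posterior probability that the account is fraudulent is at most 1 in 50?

15

Prior odds = 0.55/0.45 = 11/9.
Likelihood ratio per passed verification step = 0.75.
Target posterior odds = 0.02/0.98 = 1/49.
Require 0.75ⁿ ≤ 1/49 ÷ (11/9) = 9/539.
0.75¹⁴ = 4782969/268435456 is still above 9/539 but 0.75¹⁵ ≈0.0133635 is at or below it, so n = 15.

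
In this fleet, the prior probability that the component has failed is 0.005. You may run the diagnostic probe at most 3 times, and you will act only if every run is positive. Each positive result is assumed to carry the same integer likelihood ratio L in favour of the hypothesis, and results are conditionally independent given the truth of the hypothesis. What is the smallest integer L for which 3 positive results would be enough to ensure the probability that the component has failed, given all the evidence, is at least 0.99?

28

Prior odds = 0.005/0.995 = 1/199.
Target odds = 0.99/0.01 = 99.
Need L³ ≥ 99 ÷ (1/199) = 19701.
27³ = 19683 < 19701 ≤ 21952 = 28³, so L = 28.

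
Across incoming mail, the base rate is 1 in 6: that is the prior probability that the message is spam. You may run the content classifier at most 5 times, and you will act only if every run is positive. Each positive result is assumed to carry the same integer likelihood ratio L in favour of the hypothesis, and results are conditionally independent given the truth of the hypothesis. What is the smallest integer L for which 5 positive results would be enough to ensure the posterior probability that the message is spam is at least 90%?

3

Prior odds = (1/6)/(5/6) = 0.2.
Target odds = 0.9/0.1 = 9.
Need L⁵ ≥ 9 ÷ 0.2 = 45.
2⁵ = 32 < 45 ≤ 243 = 3⁵, so L = 3.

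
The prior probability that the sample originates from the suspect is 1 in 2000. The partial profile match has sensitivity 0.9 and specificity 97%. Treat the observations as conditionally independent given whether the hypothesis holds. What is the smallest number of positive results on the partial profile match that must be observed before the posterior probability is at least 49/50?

4

Prior odds = 0.0005/0.9995 = 1/1999.
False-positive rate = 1 − 0.97 = 0.03; likelihood ratio of a positive = 0.9/0.03 = 30.
Target odds: 0.98 ÷ 0.02 = 49.
Need (1/1999) × 30ⁿ ≥ 49, i.e. 30ⁿ ≥ 97951.
30³ = 27000 falls short of 97951 but 30⁴ = 810000 reaches it, so n = 4.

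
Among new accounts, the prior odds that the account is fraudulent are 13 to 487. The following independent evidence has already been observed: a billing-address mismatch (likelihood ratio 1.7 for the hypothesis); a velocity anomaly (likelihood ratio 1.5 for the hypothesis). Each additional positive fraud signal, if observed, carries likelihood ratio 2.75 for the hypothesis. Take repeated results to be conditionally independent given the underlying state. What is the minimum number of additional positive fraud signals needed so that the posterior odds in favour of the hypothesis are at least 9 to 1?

Prior odds = 13/487.
Combined Bayes factor of the evidence already in hand = 1.7 × 1.5 = 2.55.
Odds after that evidence = (13/487) × 2.55 = 663/9740.
Target odds = 9.
Need 2.75ⁿ ≥ 9 ÷ (663/9740) = 29220/221.
2.75⁴ = 57.19140625 falls short of 29220/221 but 2.75⁵ = 161051/1024 reaches it, so n = 5.

5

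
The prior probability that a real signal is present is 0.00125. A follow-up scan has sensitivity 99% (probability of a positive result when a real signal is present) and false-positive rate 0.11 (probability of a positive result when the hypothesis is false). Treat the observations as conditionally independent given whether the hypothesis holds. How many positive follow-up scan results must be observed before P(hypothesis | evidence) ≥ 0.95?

5

Prior odds = 0.00125/0.99875 = 1/799.
Likelihood ratio of a positive result = 0.99/0.11 = 9.
Target posterior odds = 0.95/0.05 = 19.
Require 9ⁿ ≥ 19 ÷ (1/799) = 15181.
9⁴ = 6561 falls short of 15181 but 9⁵ = 59049 reaches it, so n = 5.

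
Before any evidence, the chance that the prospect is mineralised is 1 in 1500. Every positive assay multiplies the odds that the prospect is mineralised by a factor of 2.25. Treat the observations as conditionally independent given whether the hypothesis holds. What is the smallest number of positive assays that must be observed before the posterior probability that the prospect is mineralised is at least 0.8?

Prior odds = (1/1500)/(1499/1500) = 1/1499.
Likelihood ratio per positive assay = 2.25.
Target odds: 0.8 ÷ 0.2 = 4.
Require 2.25ⁿ ≥ 4 ÷ (1/1499) = 5996.
2.25¹⁰ ≈3325.26 falls short of 5996 but 2.25¹¹ ≈7481.83 reaches it, so n = 11.

11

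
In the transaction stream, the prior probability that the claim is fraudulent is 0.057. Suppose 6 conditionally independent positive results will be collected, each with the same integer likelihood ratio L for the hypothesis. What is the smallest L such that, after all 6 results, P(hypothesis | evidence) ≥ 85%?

Prior odds = 0.057/0.943 = 57/943.
Target odds = 0.85/0.15 = 17/3.
Need L⁶ ≥ 17/3 ÷ (57/943) = 16031/171.
2⁶ = 64 < 16031/171 ≤ 729 = 3⁶, so L = 3.

3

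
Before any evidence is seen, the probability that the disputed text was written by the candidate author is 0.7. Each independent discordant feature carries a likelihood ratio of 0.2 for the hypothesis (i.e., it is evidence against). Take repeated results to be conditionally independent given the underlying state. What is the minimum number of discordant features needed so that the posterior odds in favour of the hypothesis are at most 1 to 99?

4

Prior odds: 0.7 ÷ 0.3 = 7/3.
Likelihood ratio per discordant feature = 0.2.
Target odds = 1/99.
Require 0.2ⁿ ≤ 1/99 ÷ (7/3) = 1/231.
0.2³ = 0.008 is still above 1/231 but 0.2⁴ = 0.0016 is at or below it, so n = 4.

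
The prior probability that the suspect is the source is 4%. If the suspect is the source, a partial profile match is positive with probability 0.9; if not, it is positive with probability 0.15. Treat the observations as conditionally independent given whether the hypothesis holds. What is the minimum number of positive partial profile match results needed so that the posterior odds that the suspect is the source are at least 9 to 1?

Prior odds: 0.04 ÷ 0.96 = 1/24.
Likelihood ratio of a positive = 0.9/0.15 = 6.
Target odds = 9.
Require 6ⁿ ≥ 9 ÷ (1/24) = 216.
6² = 36 falls short of 216 but 6³ = 216 reaches it, so n = 3.

3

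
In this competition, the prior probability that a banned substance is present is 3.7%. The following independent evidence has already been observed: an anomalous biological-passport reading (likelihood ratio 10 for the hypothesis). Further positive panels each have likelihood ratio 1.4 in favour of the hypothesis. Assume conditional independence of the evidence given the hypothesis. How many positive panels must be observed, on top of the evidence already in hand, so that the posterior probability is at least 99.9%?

Prior odds = 0.037/0.963 = 37/963.
Bayes factor of the evidence already in hand = 10.
Odds after that evidence = (37/963) × 10 = 370/963.
Target odds = 0.999/0.001 = 999.
Need 1.4ⁿ ≥ 999 ÷ (370/963) = 2600.1.
1.4²³ ≈2295.86 falls short of 2600.1 but 1.4²⁴ ≈3214.2 reaches it, so n = 24.

24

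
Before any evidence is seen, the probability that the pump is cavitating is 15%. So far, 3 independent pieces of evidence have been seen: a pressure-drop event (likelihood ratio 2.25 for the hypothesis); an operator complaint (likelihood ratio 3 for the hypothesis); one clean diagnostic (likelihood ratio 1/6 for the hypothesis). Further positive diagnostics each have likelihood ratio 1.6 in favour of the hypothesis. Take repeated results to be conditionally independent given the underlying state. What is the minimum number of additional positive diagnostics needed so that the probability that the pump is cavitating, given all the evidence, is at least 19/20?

10

Prior odds = 0.15/0.85 = 3/17.
Combined Bayes factor of the evidence already in hand = 2.25 × 3 × (1/6) = 1.125.
Odds after that evidence = (3/17) × 1.125 = 27/136.
Target odds = 0.95/0.05 = 19.
Need 1.6ⁿ ≥ 19 ÷ (27/136) = 2584/27.
1.6⁹ = 134217728/1953125 falls short of 2584/27 but 1.6¹⁰ ≈109.951 reaches it, so n = 10.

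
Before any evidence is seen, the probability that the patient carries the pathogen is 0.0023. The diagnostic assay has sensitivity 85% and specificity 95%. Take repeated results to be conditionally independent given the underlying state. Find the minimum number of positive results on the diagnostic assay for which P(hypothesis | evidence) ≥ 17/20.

3

Prior odds = 0.0023/0.9977 = 23/9977.
False-positive rate = 1 − 0.95 = 0.05; likelihood ratio of a positive = 0.85/0.05 = 17.
Target posterior odds = 0.85/0.15 = 17/3.
Require 17ⁿ ≥ 17/3 ÷ (23/9977) = 169609/69.
17² = 289 falls short of 169609/69 but 17³ = 4913 reaches it, so n = 3.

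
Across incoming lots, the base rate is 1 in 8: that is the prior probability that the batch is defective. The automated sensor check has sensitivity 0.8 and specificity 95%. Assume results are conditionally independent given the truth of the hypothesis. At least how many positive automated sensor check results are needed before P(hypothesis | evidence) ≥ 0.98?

3

Prior odds = 0.125/0.875 = 1/7.
False-positive rate = 1 − 0.95 = 0.05; likelihood ratio of a positive = 0.8/0.05 = 16.
Target posterior odds = 0.98/0.02 = 49.
Need (1/7) × 16ⁿ ≥ 49, i.e. 16ⁿ ≥ 343.
16² = 256 falls short of 343 but 16³ = 4096 reaches it, so n = 3.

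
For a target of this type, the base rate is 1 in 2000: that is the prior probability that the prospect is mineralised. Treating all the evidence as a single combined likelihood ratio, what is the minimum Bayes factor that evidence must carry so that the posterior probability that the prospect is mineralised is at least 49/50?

97951

Prior odds = 0.0005/0.9995 = 1/1999.
Target odds = 0.98/0.02 = 49.
Required Bayes factor = 49 ÷ (1/1999) = 97951.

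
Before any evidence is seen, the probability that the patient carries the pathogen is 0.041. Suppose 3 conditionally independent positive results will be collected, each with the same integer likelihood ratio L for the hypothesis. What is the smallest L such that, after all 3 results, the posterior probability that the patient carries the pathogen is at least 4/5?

5

Prior odds = 0.041/0.959 = 41/959.
Target odds = 0.8/0.2 = 4.
Need L³ ≥ 4 ÷ (41/959) = 3836/41.
4³ = 64 < 3836/41 ≤ 125 = 5³, so L = 5.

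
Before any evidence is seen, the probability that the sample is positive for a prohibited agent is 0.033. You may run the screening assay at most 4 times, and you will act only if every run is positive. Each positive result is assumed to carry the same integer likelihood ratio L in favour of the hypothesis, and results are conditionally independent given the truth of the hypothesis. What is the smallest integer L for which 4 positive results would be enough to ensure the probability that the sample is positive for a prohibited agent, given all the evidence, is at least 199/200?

9

Prior odds = 0.033/0.967 = 33/967.
Target odds = 0.995/0.005 = 199.
Need L⁴ ≥ 199 ÷ (33/967) = 192433/33.
8⁴ = 4096 < 192433/33 ≤ 6561 = 9⁴, so L = 9.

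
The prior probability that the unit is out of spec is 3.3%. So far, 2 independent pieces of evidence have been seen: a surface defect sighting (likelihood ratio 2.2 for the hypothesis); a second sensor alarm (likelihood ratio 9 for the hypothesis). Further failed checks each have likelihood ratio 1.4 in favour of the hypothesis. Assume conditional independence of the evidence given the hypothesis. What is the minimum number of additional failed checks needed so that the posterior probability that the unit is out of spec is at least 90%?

8

Prior odds = 0.033/0.967 = 33/967.
Combined Bayes factor of the evidence already in hand = 2.2 × 9 = 19.8.
Odds after that evidence = (33/967) × 19.8 = 3267/4835.
Target odds = 0.9/0.1 = 9.
Need 1.4ⁿ ≥ 9 ÷ (3267/4835) = 4835/363.
1.4⁷ = 823543/78125 falls short of 4835/363 but 1.4⁸ = 5764801/390625 reaches it, so n = 8.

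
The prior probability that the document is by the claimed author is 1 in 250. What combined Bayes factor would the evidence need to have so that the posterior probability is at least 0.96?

5976

Prior odds = 0.004/0.996 = 1/249.
Target odds = 0.96/0.04 = 24.
Required Bayes factor = 24 ÷ (1/249) = 5976.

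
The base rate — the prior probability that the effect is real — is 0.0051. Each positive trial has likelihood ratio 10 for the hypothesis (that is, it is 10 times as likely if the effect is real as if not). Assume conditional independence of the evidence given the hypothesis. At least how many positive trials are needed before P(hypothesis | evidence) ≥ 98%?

Prior odds: 0.0051 ÷ 0.9949 = 51/9949.
Likelihood ratio per positive trial = 10.
Target posterior odds = 0.98/0.02 = 49.
Need (51/9949) × 10ⁿ ≥ 49, i.e. 10ⁿ ≥ 487501/51.
10³ = 1000 falls short of 487501/51 but 10⁴ = 10000 reaches it, so n = 4.

4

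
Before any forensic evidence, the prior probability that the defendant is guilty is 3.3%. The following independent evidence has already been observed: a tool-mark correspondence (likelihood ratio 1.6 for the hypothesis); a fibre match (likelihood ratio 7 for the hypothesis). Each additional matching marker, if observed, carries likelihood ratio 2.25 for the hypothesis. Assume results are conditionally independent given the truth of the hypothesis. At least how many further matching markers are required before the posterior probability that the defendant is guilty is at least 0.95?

Prior odds = 0.033/0.967 = 33/967.
Combined Bayes factor of the evidence already in hand = 1.6 × 7 = 11.2.
Odds after that evidence = (33/967) × 11.2 = 1848/4835.
Target odds = 0.95/0.05 = 19.
Need 2.25ⁿ ≥ 19 ÷ (1848/4835) = 91865/1848.
2.25⁴ = 25.62890625 falls short of 91865/1848 but 2.25⁵ = 59049/1024 reaches it, so n = 5.

5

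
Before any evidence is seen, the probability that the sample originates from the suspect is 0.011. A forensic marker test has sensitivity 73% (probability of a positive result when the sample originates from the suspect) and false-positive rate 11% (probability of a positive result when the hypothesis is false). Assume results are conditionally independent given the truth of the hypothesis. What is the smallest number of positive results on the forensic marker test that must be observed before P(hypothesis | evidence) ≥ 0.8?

Prior odds: 0.011 ÷ 0.989 = 11/989.
Likelihood ratio of a positive result = 0.73/0.11 = 73/11.
Target odds: 0.8 ÷ 0.2 = 4.
Need (11/989) × (73/11)ⁿ ≥ 4, i.e. (73/11)ⁿ ≥ 3956/11.
(73/11)³ = 389017/1331 falls short of 3956/11 but (73/11)⁴ = 28398241/14641 reaches it, so n = 4.

4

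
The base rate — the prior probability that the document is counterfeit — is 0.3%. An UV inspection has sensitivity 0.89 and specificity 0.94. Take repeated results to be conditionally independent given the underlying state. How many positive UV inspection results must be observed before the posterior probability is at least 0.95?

Prior odds = 0.003/0.997 = 3/997.
False-positive rate = 1 − 0.94 = 0.06; likelihood ratio of a positive = 0.89/0.06 = 89/6.
Target odds: 0.95 ÷ 0.05 = 19.
Need (3/997) × (89/6)ⁿ ≥ 19, i.e. (89/6)ⁿ ≥ 18943/3.
(89/6)³ = 704969/216 falls short of 18943/3 but (89/6)⁴ = 62742241/1296 reaches it, so n = 4.

4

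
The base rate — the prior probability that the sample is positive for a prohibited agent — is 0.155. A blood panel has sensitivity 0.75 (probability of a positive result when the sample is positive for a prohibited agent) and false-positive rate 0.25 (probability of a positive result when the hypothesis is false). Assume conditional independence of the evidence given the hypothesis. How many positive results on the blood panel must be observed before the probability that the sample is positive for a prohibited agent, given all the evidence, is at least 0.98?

Prior odds: 0.155 ÷ 0.845 = 31/169.
Likelihood ratio of a positive result = 0.75/0.25 = 3.
Target posterior odds = 0.98/0.02 = 49.
Need (31/169) × 3ⁿ ≥ 49, i.e. 3ⁿ ≥ 8281/31.
3⁵ = 243 falls short of 8281/31 but 3⁶ = 729 reaches it, so n = 6.

6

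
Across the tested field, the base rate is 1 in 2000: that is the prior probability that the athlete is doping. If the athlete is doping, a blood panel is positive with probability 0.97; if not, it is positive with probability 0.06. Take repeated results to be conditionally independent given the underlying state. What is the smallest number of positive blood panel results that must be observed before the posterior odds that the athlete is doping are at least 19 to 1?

4

Prior odds: 0.0005 ÷ 0.9995 = 1/1999.
Likelihood ratio of a positive = 0.97/0.06 = 97/6.
Target odds = 19.
Need (1/1999) × (97/6)ⁿ ≥ 19, i.e. (97/6)ⁿ ≥ 37981.
(97/6)³ = 912673/216 falls short of 37981 but (97/6)⁴ = 88529281/1296 reaches it, so n = 4.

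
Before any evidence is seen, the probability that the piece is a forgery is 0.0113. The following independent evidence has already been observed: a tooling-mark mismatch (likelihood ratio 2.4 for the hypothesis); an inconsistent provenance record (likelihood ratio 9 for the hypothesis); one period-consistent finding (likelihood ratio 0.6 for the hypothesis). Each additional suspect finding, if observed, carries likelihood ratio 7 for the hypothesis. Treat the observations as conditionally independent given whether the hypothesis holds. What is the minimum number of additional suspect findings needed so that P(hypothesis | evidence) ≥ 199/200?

Prior odds = 0.0113/0.9887 = 113/9887.
Combined Bayes factor of the evidence already in hand = 2.4 × 9 × 0.6 = 12.96.
Odds after that evidence = (113/9887) × 12.96 = 36612/247175.
Target odds = 0.995/0.005 = 199.
Need 7ⁿ ≥ 199 ÷ (36612/247175) = 49187825/36612.
7³ = 343 falls short of 49187825/36612 but 7⁴ = 2401 reaches it, so n = 4.

4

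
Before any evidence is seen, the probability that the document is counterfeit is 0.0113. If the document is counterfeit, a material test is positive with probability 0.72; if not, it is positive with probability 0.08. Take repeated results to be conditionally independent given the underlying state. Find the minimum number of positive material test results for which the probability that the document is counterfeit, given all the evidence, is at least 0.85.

Prior odds = 0.0113/0.9887 = 113/9887.
Likelihood ratio of a positive = 0.72/0.08 = 9.
Target odds: 0.85 ÷ 0.15 = 17/3.
Require 9ⁿ ≥ 17/3 ÷ (113/9887) = 168079/339.
9² = 81 falls short of 168079/339 but 9³ = 729 reaches it, so n = 3.

3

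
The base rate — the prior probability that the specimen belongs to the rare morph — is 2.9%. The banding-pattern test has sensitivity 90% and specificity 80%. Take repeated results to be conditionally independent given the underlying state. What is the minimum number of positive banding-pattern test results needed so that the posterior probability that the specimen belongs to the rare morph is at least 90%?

Prior odds: 0.029 ÷ 0.971 = 29/971.
False-positive rate = 1 − 0.8 = 0.2; likelihood ratio of a positive = 0.9/0.2 = 4.5.
Target posterior odds = 0.9/0.1 = 9.
Need (29/971) × 4.5ⁿ ≥ 9, i.e. 4.5ⁿ ≥ 8739/29.
4.5³ = 91.125 falls short of 8739/29 but 4.5⁴ = 410.0625 reaches it, so n = 4.

4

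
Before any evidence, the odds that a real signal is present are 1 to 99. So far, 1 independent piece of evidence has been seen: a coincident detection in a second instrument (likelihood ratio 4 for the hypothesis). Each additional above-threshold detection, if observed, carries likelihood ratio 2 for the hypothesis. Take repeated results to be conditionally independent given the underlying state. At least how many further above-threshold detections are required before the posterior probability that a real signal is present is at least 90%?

Prior odds = 1/99.
Bayes factor of the evidence already in hand = 4.
Odds after that evidence = (1/99) × 4 = 4/99.
Target odds = 0.9/0.1 = 9.
Need 2ⁿ ≥ 9 ÷ (4/99) = 222.75.
2⁷ = 128 falls short of 222.75 but 2⁸ = 256 reaches it, so n = 8.

8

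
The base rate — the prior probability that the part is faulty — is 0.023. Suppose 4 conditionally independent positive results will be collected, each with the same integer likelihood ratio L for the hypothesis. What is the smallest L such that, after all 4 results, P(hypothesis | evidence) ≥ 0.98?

7

Prior odds = 0.023/0.977 = 23/977.
Target odds = 0.98/0.02 = 49.
Need L⁴ ≥ 49 ÷ (23/977) = 47873/23.
6⁴ = 1296 < 47873/23 ≤ 2401 = 7⁴, so L = 7.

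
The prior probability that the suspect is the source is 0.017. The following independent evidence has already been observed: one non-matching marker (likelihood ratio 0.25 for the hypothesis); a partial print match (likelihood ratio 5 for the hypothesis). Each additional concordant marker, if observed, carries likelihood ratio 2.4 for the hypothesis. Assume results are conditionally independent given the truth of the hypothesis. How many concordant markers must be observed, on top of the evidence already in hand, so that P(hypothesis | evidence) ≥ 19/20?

8

Prior odds = 0.017/0.983 = 17/983.
Combined Bayes factor of the evidence already in hand = 0.25 × 5 = 1.25.
Odds after that evidence = (17/983) × 1.25 = 85/3932.
Target odds = 0.95/0.05 = 19.
Need 2.4ⁿ ≥ 19 ÷ (85/3932) = 74708/85.
2.4⁷ = 35831808/78125 falls short of 74708/85 but 2.4⁸ = 429981696/390625 reaches it, so n = 8.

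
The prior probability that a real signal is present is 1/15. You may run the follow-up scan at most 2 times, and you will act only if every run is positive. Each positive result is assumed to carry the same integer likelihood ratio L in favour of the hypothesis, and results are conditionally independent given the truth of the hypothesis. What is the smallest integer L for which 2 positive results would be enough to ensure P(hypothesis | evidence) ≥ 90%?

12

Prior odds = (1/15)/(14/15) = 1/14.
Target odds = 0.9/0.1 = 9.
Need L² ≥ 9 ÷ (1/14) = 126.
11² = 121 < 126 ≤ 144 = 12², so L = 12.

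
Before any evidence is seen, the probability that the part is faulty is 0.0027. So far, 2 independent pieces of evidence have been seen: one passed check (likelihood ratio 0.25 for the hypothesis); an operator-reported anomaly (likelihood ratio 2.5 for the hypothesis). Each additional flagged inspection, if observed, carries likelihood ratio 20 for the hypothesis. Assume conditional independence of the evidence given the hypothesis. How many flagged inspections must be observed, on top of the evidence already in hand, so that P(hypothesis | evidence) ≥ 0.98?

Prior odds = 0.0027/0.9973 = 27/9973.
Combined Bayes factor of the evidence already in hand = 0.25 × 2.5 = 0.625.
Odds after that evidence = (27/9973) × 0.625 = 135/79784.
Target odds = 0.98/0.02 = 49.
Need 20ⁿ ≥ 49 ÷ (135/79784) = 3909416/135.
20³ = 8000 falls short of 3909416/135 but 20⁴ = 160000 reaches it, so n = 4.

4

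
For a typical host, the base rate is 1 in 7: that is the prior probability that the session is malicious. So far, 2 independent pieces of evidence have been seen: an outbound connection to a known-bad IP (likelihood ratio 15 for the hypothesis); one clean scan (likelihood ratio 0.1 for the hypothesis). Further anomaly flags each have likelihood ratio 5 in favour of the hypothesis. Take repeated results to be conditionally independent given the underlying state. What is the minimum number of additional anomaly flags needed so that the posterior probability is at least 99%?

4

Prior odds = (1/7)/(6/7) = 1/6.
Combined Bayes factor of the evidence already in hand = 15 × 0.1 = 1.5.
Odds after that evidence = (1/6) × 1.5 = 0.25.
Target odds = 0.99/0.01 = 99.
Need 5ⁿ ≥ 99 ÷ 0.25 = 396.
5³ = 125 falls short of 396 but 5⁴ = 625 reaches it, so n = 4.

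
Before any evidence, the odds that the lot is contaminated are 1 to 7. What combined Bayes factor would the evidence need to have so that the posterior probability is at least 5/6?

35

Prior odds = 1/7.
Target odds = (5/6)/(1/6) = 5.
Required Bayes factor = 5 ÷ (1/7) = 35.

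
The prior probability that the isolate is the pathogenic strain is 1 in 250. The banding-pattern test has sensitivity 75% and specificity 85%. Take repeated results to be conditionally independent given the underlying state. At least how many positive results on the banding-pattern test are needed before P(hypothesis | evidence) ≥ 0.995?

7

Prior odds = 0.004/0.996 = 1/249.
False-positive rate = 1 − 0.85 = 0.15; likelihood ratio of a positive = 0.75/0.15 = 5.
Target odds: 0.995 ÷ 0.005 = 199.
Require 5ⁿ ≥ 199 ÷ (1/249) = 49551.
5⁶ = 15625 falls short of 49551 but 5⁷ = 78125 reaches it, so n = 7.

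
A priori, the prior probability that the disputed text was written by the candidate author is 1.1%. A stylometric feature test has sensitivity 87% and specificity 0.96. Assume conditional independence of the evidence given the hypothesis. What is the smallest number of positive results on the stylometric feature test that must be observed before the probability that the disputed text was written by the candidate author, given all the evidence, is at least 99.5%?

Prior odds: 0.011 ÷ 0.989 = 11/989.
False-positive rate = 1 − 0.96 = 0.04; likelihood ratio of a positive = 0.87/0.04 = 21.75.
Target odds: 0.995 ÷ 0.005 = 199.
Need (11/989) × 21.75ⁿ ≥ 199, i.e. 21.75ⁿ ≥ 196811/11.
21.75³ = 658503/64 falls short of 196811/11 but 21.75⁴ = 57289761/256 reaches it, so n = 4.

4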